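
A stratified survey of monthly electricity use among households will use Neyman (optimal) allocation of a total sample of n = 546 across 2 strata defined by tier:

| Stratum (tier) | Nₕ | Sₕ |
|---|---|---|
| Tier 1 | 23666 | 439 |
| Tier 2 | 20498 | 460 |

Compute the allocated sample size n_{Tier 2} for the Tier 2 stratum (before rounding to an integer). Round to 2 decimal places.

Neyman allocation: nₕ = n·NₕSₕ / Σⱼ NⱼSⱼ.
Σ NⱼSⱼ = 23666·439 + 20498·460 = 1.9818454 × 10^7.
n_{Tier 2} = 546·20498·460 / (1.9818454 × 10^7) = 259.77.

259.77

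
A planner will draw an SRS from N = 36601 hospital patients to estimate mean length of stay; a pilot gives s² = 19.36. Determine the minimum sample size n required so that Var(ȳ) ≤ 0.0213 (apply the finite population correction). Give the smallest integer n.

Without fpc, n₀ = s²/D = 19.36/0.0213 = 908.9202.
With fpc, (1 − n/N)·s²/n ≤ D requires n ≥ n₀/(1 + n₀/N) = 908.9202/(1 + 908.9202/36601) = 886.8957.
Rounding up, n = 887.

887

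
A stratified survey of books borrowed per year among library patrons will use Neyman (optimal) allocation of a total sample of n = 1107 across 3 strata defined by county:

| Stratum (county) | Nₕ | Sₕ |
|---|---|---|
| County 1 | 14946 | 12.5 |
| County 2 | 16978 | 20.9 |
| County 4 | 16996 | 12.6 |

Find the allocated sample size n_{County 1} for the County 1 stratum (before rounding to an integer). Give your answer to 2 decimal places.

Neyman allocation: nₕ = n·NₕSₕ / Σⱼ NⱼSⱼ.
Σ NⱼSⱼ = 14946·12.5 + 16978·20.9 + 16996·12.6 = 755814.8.
n_{County 1} = 1107·14946·12.5 / 755814.8 = 273.63.

273.63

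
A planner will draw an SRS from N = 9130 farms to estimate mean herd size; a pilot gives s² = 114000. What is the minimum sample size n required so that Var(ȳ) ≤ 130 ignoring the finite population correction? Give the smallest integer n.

Without fpc, n₀ = s²/D = 114000/130 = 876.9231.
Rounding up, n = 877.

877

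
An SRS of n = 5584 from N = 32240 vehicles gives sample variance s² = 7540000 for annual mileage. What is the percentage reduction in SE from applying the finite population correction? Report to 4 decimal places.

9.0715

f = n/N = 5584/32240 = 0.17320099.
SE_no-fpc = √(s²/n) = 36.746245; SE_fpc = √((1−f)s²/n) = 33.412805.
Ratio = √(1−f) = 0.90928489. Reduction = 100·(1 − 0.90928489) = 9.0715%.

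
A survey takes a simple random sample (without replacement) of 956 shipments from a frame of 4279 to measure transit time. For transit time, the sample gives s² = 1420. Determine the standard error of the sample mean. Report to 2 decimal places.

Under SRS without replacement, Var(ȳ) = (1 − f)·s²/n with f = n/N = 956/4279 = 0.22341669.
Var(ȳ) = (1 − 0.22341669)·1420/956 = 0.77658331·1.4853556 = 1.1535024.
SE(ȳ) = √(1.1535024) = 1.07.

1.07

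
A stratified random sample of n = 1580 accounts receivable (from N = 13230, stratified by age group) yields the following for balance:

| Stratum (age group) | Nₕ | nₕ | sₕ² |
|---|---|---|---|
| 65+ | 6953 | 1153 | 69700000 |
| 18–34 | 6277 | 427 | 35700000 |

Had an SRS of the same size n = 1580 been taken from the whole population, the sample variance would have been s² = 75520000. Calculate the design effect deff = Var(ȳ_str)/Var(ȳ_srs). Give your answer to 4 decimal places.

Var(ȳ_str) = Σ Wₕ²(1−fₕ)sₕ²/nₕ with Wₕ = Nₕ/13230:
  65+: (6953/13230)²·(1−1153/6953)·69700000/1153 = 13927.848
  18–34: (6277/13230)²·(1−427/6277)·35700000/427 = 17539.962
  → Var(ȳ_str) = 31467.81.
Var(ȳ_srs) = (1 − 1580/13230)·75520000/1580 = 42089.23.
deff = 31467.81 / 42089.23 = 0.7476.

0.7476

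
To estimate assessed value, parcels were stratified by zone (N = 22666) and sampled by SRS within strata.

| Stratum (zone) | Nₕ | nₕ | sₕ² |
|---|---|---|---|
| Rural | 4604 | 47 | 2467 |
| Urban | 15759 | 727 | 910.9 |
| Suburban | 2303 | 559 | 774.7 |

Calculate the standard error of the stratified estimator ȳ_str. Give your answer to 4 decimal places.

Var(ȳ_str) = Σₕ Wₕ²(1 − fₕ)sₕ²/nₕ with Wₕ = Nₕ/N, N = 22666.
Rural: Wₕ = 0.20312362; term = 0.20312362²·(1 − 0.01020851)·2467/47 = 2.1435611.
Urban: Wₕ = 0.69527045; term = 0.69527045²·(1 − 0.04613237)·910.9/727 = 0.57773935.
Suburban: Wₕ = 0.10160593; term = 0.10160593²·(1 − 0.24272688)·774.7/559 = 0.010834588.
Sum = 2.732135.
SE = √(2.732135) = 1.6529.

1.6529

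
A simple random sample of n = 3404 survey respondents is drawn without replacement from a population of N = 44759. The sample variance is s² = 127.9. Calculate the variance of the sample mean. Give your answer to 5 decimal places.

Under SRS without replacement, Var(ȳ) = (1 − f)·s²/n with f = n/N = 3404/44759 = 0.07605174.
Var(ȳ) = (1 − 0.07605174)·127.9/3404 = 0.92394826·0.037573443 = 0.034715917.

0.03472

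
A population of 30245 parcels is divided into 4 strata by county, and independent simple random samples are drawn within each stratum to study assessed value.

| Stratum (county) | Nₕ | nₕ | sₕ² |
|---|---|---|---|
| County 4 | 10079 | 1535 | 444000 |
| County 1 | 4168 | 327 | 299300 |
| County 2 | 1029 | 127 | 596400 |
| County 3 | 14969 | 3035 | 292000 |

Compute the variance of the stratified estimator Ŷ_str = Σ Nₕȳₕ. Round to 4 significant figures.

6.111 × 10^10

Var(Ŷ_str) = Σₕ Nₕ²(1 − fₕ)sₕ²/nₕ.
County 4: 10079²·(1 − 1535/10079)·444000/1535 = 2.4908827 × 10^10.
County 1: 4168²·(1 − 327/4168)·299300/327 = 1.465315 × 10^10.
County 2: 1029²·(1 − 127/1029)·596400/127 = 4.3586884 × 10^9.
County 3: 14969²·(1 − 3035/14969)·292000/3035 = 1.7187115 × 10^10.
Sum = 6.110778 × 10^10.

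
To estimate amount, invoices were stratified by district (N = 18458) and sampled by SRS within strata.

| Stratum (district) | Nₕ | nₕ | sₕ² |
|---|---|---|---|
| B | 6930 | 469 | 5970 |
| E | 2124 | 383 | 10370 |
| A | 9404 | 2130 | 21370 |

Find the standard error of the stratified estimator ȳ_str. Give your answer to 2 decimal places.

Var(ȳ_str) = Σₕ Wₕ²(1 − fₕ)sₕ²/nₕ with Wₕ = Nₕ/N, N = 18458.
B: Wₕ = 0.37544696; term = 0.37544696²·(1 − 0.06767677)·5970/469 = 1.6728815.
E: Wₕ = 0.11507206; term = 0.11507206²·(1 − 0.18032015)·10370/383 = 0.29387591.
A: Wₕ = 0.50948098; term = 0.50948098²·(1 − 0.22649936)·21370/2130 = 2.0143807.
Sum = 3.9811381.
SE = √(3.9811381) = 2.00.

2.00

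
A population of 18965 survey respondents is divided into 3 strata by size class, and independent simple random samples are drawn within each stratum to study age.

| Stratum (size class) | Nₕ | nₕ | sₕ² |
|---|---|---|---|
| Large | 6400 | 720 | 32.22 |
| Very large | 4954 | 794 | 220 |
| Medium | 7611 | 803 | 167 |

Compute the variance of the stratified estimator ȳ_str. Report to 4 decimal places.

0.0504

Var(ȳ_str) = Σₕ Wₕ²(1 − fₕ)sₕ²/nₕ with Wₕ = Nₕ/N, N = 18965.
Large: Wₕ = 0.33746375; term = 0.33746375²·(1 − 0.11250000)·32.22/720 = 0.0045228861.
Very large: Wₕ = 0.26121803; term = 0.26121803²·(1 − 0.16027453)·220/794 = 0.015876173.
Medium: Wₕ = 0.40131822; term = 0.40131822²·(1 − 0.10550519)·167/803 = 0.029961014.
Sum = 0.050360073.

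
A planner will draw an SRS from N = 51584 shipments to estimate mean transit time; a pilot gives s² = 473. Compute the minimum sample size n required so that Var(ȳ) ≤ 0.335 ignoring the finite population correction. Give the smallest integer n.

1412

Without fpc, n₀ = s²/D = 473/0.335 = 1411.9403.
Rounding up, n = 1412.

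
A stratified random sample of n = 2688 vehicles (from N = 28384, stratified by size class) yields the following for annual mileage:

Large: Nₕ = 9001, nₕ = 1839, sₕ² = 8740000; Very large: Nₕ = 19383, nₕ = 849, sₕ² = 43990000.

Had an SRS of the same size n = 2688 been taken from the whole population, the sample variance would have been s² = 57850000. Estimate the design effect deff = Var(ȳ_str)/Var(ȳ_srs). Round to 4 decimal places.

1.2054

Var(ȳ_str) = Σ Wₕ²(1−fₕ)sₕ²/nₕ with Wₕ = Nₕ/28384:
  Large: (9001/28384)²·(1−1839/9001)·8740000/1839 = 380.28359
  Very large: (19383/28384)²·(1−849/19383)·43990000/849 = 23104.109
  → Var(ȳ_str) = 23484.393.
Var(ȳ_srs) = (1 − 2688/28384)·57850000/2688 = 19483.457.
deff = 23484.393 / 19483.457 = 1.2054.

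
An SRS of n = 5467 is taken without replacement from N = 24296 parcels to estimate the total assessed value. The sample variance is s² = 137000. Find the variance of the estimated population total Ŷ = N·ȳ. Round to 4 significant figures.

Var(Ŷ) = N²·Var(ȳ) = N²·(1 − n/N)·s²/n.
f = 5467/24296 = 0.22501646; Var(ȳ) = 0.77498354·137000/5467 = 19.420659.
Var(Ŷ) = 24296² · 19.420659 = 1.146393 × 10^10.

1.146 × 10^10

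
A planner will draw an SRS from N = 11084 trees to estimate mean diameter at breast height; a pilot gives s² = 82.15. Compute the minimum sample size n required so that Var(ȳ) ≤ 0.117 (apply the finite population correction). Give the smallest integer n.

Without fpc, n₀ = s²/D = 82.15/0.117 = 702.1368.
With fpc, (1 − n/N)·s²/n ≤ D requires n ≥ n₀/(1 + n₀/N) = 702.1368/(1 + 702.1368/11084) = 660.3083.
Rounding up, n = 661.

661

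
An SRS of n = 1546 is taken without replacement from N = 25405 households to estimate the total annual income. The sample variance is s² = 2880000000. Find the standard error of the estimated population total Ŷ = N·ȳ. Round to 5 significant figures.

3.3603 × 10^7

Var(Ŷ) = N²·Var(ȳ) = N²·(1 − n/N)·s²/n.
f = 1546/25405 = 0.06085416; Var(ȳ) = 0.93914584·2880000000/1546 = 1.7495084 × 10^6.
Var(Ŷ) = 25405² · (1.7495084 × 10^6) = 1.1291573 × 10^15.
SE(Ŷ) = √(1.1291573 × 10^15) = 3.3603 × 10^7.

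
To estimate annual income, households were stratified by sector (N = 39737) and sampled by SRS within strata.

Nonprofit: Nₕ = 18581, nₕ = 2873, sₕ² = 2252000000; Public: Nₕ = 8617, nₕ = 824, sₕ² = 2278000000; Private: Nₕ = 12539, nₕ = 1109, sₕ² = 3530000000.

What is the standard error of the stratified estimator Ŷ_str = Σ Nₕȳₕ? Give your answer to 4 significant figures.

2.951 × 10^7

Var(Ŷ_str) = Σₕ Nₕ²(1 − fₕ)sₕ²/nₕ.
Nonprofit: 18581²·(1 − 2873/18581)·2252000000/2873 = 2.2878247 × 10^14.
Public: 8617²·(1 − 824/8617)·2278000000/824 = 1.8564672 × 10^14.
Private: 12539²·(1 − 1109/12539)·3530000000/1109 = 4.5619686 × 10^14.
Sum = 8.7062605 × 10^14.
SE = √(8.7062605 × 10^14) = 2.951 × 10^7.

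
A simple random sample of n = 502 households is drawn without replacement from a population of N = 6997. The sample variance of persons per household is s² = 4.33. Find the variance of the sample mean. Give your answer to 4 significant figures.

Under SRS without replacement, Var(ȳ) = (1 − f)·s²/n with f = n/N = 502/6997 = 0.07174503.
Var(ȳ) = (1 − 0.07174503)·4.33/502 = 0.92825497·0.008625498 = 0.0080066614.

0.008007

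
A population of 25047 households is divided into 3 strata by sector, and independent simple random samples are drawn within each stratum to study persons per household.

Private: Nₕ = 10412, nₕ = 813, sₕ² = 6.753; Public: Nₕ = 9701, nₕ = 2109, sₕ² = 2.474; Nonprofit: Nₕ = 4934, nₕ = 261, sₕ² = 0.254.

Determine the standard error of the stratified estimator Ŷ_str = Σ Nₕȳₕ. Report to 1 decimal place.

Var(Ŷ_str) = Σₕ Nₕ²(1 − fₕ)sₕ²/nₕ.
Private: 10412²·(1 − 813/10412)·6.753/813 = 830168.7.
Public: 9701²·(1 − 2109/9701)·2.474/2109 = 86396.434.
Nonprofit: 4934²·(1 − 261/4934)·0.254/261 = 22438.206.
Sum = 939003.34.
SE = √(939003.34) = 969.0.

969.0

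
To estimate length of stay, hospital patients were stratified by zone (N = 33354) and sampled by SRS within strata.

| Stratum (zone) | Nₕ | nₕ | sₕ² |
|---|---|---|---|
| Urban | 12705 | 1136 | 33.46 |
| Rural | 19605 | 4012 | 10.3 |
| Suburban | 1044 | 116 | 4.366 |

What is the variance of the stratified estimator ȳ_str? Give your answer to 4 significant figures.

0.004630

Var(ȳ_str) = Σₕ Wₕ²(1 − fₕ)sₕ²/nₕ with Wₕ = Nₕ/N, N = 33354.
Urban: Wₕ = 0.38091383; term = 0.38091383²·(1 − 0.08941362)·33.46/1136 = 0.0038915467.
Rural: Wₕ = 0.58778557; term = 0.58778557²·(1 − 0.20464167)·10.3/4012 = 7.0546744 × 10^-4.
Suburban: Wₕ = 0.03130059; term = 0.03130059²·(1 − 0.11111111)·4.366/116 = 3.2777692 × 10^-5.
Sum = 0.0046297918.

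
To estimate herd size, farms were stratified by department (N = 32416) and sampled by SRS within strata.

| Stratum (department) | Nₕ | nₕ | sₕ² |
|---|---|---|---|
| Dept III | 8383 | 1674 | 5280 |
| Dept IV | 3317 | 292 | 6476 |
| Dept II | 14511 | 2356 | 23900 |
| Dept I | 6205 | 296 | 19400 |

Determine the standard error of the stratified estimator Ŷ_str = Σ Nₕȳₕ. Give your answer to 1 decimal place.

Var(Ŷ_str) = Σₕ Nₕ²(1 − fₕ)sₕ²/nₕ.
Dept III: 8383²·(1 − 1674/8383)·5280/1674 = 1.7739269 × 10^8.
Dept IV: 3317²·(1 − 292/3317)·6476/292 = 2.2253321 × 10^8.
Dept II: 14511²·(1 − 2356/14511)·23900/2356 = 1.789266 × 10^9.
Dept I: 6205²·(1 − 296/6205)·19400/296 = 2.4030665 × 10^9.
Sum = 4.5922584 × 10^9.
SE = √(4.5922584 × 10^9) = 67766.2.

67766.2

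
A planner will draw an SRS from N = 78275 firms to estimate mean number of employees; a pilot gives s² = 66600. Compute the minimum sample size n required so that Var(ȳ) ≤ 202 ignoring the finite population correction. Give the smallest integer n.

Without fpc, n₀ = s²/D = 66600/202 = 329.7030.
Rounding up, n = 330.

330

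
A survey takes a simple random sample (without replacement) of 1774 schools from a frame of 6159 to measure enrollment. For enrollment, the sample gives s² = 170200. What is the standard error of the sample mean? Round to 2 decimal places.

Under SRS without replacement, Var(ȳ) = (1 − f)·s²/n with f = n/N = 1774/6159 = 0.28803377.
Var(ȳ) = (1 − 0.28803377)·170200/1774 = 0.71196623·95.941375 = 68.307019.
SE(ȳ) = √(68.307019) = 8.26.

8.26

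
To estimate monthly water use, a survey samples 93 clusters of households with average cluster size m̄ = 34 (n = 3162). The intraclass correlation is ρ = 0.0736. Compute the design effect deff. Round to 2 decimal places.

deff = 1 + (34 − 1)·0.0736 = 1 + 2.4288 = 3.4288.

3.43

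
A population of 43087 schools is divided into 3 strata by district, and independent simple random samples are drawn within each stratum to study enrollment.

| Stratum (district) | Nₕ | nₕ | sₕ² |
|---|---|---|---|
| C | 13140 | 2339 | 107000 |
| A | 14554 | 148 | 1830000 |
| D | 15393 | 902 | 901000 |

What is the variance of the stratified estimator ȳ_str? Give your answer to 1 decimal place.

Var(ȳ_str) = Σₕ Wₕ²(1 − fₕ)sₕ²/nₕ with Wₕ = Nₕ/N, N = 43087.
C: Wₕ = 0.30496437; term = 0.30496437²·(1 − 0.17800609)·107000/2339 = 3.4971992.
A: Wₕ = 0.33778170; term = 0.33778170²·(1 − 0.01016903)·1830000/148 = 1396.4412.
D: Wₕ = 0.35725393; term = 0.35725393²·(1 − 0.05859806)·901000/902 = 120.01827.
Sum = 1519.9567.

1520.0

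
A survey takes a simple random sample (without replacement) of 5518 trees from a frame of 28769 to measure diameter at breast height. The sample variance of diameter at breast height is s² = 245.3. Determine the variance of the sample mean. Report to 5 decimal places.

Under SRS without replacement, Var(ȳ) = (1 − f)·s²/n with f = n/N = 5518/28769 = 0.19180368.
Var(ȳ) = (1 − 0.19180368)·245.3/5518 = 0.80819632·0.044454513 = 0.035927974.

0.03593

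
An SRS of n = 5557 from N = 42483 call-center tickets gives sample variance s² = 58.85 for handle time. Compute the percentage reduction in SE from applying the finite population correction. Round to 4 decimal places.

6.7694

f = n/N = 5557/42483 = 0.13080526.
SE_no-fpc = √(s²/n) = 0.10290892; SE_fpc = √((1−f)s²/n) = 0.095942621.
Ratio = √(1−f) = 0.93230614. Reduction = 100·(1 − 0.93230614) = 6.7694%.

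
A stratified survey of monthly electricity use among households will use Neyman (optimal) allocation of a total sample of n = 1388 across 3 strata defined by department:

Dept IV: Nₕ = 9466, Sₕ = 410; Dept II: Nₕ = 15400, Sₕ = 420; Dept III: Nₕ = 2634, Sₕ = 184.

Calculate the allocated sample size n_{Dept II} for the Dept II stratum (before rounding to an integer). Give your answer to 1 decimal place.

828.7

Neyman allocation: nₕ = n·NₕSₕ / Σⱼ NⱼSⱼ.
Σ NⱼSⱼ = 9466·410 + 15400·420 + 2634·184 = 1.0833716 × 10^7.
n_{Dept II} = 1388·15400·420 / (1.0833716 × 10^7) = 828.7.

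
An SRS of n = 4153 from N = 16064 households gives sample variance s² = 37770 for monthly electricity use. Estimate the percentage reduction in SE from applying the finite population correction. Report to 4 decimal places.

13.8913

f = n/N = 4153/16064 = 0.25852839.
SE_no-fpc = √(s²/n) = 3.0157305; SE_fpc = √((1−f)s²/n) = 2.5968077.
Ratio = √(1−f) = 0.86108746. Reduction = 100·(1 − 0.86108746) = 13.8913%.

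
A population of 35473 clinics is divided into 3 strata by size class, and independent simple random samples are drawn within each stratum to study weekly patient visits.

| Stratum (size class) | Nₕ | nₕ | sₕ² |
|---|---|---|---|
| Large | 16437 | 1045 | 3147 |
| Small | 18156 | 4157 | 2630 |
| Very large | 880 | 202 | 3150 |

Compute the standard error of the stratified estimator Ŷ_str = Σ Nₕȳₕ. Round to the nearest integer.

30529

Var(Ŷ_str) = Σₕ Nₕ²(1 − fₕ)sₕ²/nₕ.
Large: 16437²·(1 − 1045/16437)·3147/1045 = 7.6190016 × 10^8.
Small: 18156²·(1 − 4157/18156)·2630/4157 = 1.6080254 × 10^8.
Very large: 880²·(1 − 202/880)·3150/202 = 9.3040396 × 10^6.
Sum = 9.3200674 × 10^8.
SE = √(9.3200674 × 10^8) = 30529.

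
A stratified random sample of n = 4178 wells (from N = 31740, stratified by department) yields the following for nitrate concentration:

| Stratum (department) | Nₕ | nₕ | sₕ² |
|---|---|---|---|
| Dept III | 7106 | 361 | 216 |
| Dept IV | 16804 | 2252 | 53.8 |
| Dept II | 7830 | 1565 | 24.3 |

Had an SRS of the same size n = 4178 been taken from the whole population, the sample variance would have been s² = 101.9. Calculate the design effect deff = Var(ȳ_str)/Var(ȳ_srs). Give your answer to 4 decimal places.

1.6536

Var(ȳ_str) = Σ Wₕ²(1−fₕ)sₕ²/nₕ with Wₕ = Nₕ/31740:
  Dept III: (7106/31740)²·(1−361/7106)·216/361 = 0.028466879
  Dept IV: (16804/31740)²·(1−2252/16804)·53.8/2252 = 0.0057987636
  Dept II: (7830/31740)²·(1−1565/7830)·24.3/1565 = 7.5606812 × 10^-4
  → Var(ȳ_str) = 0.035021711.
Var(ȳ_srs) = (1 − 4178/31740)·101.9/4178 = 0.0211792.
deff = 0.035021711 / 0.0211792 = 1.6536.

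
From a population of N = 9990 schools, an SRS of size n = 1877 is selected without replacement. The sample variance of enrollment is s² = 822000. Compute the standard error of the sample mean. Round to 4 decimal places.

Under SRS without replacement, Var(ȳ) = (1 − f)·s²/n with f = n/N = 1877/9990 = 0.18788789.
Var(ȳ) = (1 − 0.18788789)·822000/1877 = 0.81211211·437.93287 = 355.65059.
SE(ȳ) = √(355.65059) = 18.8587.

18.8587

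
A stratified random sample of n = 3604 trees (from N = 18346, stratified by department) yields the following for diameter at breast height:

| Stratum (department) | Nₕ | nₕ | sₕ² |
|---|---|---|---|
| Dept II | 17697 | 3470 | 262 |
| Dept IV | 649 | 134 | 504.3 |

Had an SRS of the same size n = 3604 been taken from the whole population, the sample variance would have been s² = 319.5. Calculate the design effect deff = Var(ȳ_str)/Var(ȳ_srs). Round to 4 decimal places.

Var(ȳ_str) = Σ Wₕ²(1−fₕ)sₕ²/nₕ with Wₕ = Nₕ/18346:
  Dept II: (17697/18346)²·(1−3470/17697)·262/3470 = 0.056480954
  Dept IV: (649/18346)²·(1−134/649)·504.3/134 = 0.00373726
  → Var(ȳ_str) = 0.060218214.
Var(ȳ_srs) = (1 − 3604/18346)·319.5/3604 = 0.071236258.
deff = 0.060218214 / 0.071236258 = 0.8453.

0.8453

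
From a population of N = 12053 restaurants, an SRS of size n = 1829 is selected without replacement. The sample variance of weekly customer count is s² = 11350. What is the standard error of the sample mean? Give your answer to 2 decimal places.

Under SRS without replacement, Var(ȳ) = (1 − f)·s²/n with f = n/N = 1829/12053 = 0.15174645.
Var(ȳ) = (1 − 0.15174645)·11350/1829 = 0.84825355·6.2055768 = 5.2639025.
SE(ȳ) = √(5.2639025) = 2.29.

2.29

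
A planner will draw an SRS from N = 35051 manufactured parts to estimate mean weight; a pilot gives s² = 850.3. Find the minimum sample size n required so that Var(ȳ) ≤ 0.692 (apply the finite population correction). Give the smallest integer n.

Without fpc, n₀ = s²/D = 850.3/0.692 = 1228.7572.
With fpc, (1 − n/N)·s²/n ≤ D requires n ≥ n₀/(1 + n₀/N) = 1228.7572/(1 + 1228.7572/35051) = 1187.1405.
Rounding up, n = 1188.

1188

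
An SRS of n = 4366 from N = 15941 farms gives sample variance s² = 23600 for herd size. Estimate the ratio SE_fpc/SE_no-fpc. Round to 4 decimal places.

0.8521

f = n/N = 4366/15941 = 0.27388495.
SE_no-fpc = √(s²/n) = 2.3249528; SE_fpc = √((1−f)s²/n) = 1.9811477.
Ratio = √(1−f) = 0.85212385.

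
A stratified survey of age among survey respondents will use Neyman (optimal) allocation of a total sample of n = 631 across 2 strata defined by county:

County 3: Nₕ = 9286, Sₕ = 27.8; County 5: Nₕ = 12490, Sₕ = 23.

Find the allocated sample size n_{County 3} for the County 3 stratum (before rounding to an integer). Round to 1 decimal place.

298.7

Neyman allocation: nₕ = n·NₕSₕ / Σⱼ NⱼSⱼ.
Σ NⱼSⱼ = 9286·27.8 + 12490·23 = 545420.8.
n_{County 3} = 631·9286·27.8 / 545420.8 = 298.7.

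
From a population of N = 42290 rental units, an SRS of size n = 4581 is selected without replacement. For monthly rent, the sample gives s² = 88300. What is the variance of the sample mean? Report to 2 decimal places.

17.19

Under SRS without replacement, Var(ȳ) = (1 − f)·s²/n with f = n/N = 4581/42290 = 0.10832348.
Var(ȳ) = (1 − 0.10832348)·88300/4581 = 0.89167652·19.275267 = 17.187303.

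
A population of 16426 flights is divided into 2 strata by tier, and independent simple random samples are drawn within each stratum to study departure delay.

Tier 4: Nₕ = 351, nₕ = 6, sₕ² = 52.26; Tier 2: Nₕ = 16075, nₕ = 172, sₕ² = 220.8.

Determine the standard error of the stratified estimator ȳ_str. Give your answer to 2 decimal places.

Var(ȳ_str) = Σₕ Wₕ²(1 − fₕ)sₕ²/nₕ with Wₕ = Nₕ/N, N = 16426.
Tier 4: Wₕ = 0.02136856; term = 0.02136856²·(1 − 0.01709402)·52.26/6 = 0.0039091355.
Tier 2: Wₕ = 0.97863144; term = 0.97863144²·(1 − 0.01069984)·220.8/172 = 1.2162897.
Sum = 1.2201988.
SE = √(1.2201988) = 1.10.

1.10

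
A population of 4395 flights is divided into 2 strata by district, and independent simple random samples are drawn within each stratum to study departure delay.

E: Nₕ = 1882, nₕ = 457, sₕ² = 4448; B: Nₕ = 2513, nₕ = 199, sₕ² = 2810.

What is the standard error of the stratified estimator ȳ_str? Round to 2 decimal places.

Var(ȳ_str) = Σₕ Wₕ²(1 − fₕ)sₕ²/nₕ with Wₕ = Nₕ/N, N = 4395.
E: Wₕ = 0.42821388; term = 0.42821388²·(1 − 0.24282678)·4448/457 = 1.3513421.
B: Wₕ = 0.57178612; term = 0.57178612²·(1 − 0.07918822)·2810/199 = 4.2510022.
Sum = 5.6023443.
SE = √(5.6023443) = 2.37.

2.37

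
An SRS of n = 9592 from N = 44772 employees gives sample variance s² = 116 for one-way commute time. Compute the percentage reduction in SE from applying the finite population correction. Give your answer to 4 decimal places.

11.3570

f = n/N = 9592/44772 = 0.21424104.
SE_no-fpc = √(s²/n) = 0.10997005; SE_fpc = √((1−f)s²/n) = 0.097480799.
Ratio = √(1−f) = 0.88643046. Reduction = 100·(1 − 0.88643046) = 11.3570%.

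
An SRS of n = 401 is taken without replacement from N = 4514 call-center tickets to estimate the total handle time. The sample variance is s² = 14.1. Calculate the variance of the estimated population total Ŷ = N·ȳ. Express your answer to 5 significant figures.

652820

Var(Ŷ) = N²·Var(ȳ) = N²·(1 − n/N)·s²/n.
f = 401/4514 = 0.08883474; Var(ȳ) = 0.91116526·14.1/401 = 0.032038479.
Var(Ŷ) = 4514² · 0.032038479 = 652822.33.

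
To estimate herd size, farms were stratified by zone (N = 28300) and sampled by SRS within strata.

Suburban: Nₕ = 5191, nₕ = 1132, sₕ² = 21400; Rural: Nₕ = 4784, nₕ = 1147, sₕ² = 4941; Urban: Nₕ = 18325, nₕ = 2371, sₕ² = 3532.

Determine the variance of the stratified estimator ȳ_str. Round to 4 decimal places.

Var(ȳ_str) = Σₕ Wₕ²(1 − fₕ)sₕ²/nₕ with Wₕ = Nₕ/N, N = 28300.
Suburban: Wₕ = 0.18342756; term = 0.18342756²·(1 − 0.21806974)·21400/1132 = 0.49735279.
Rural: Wₕ = 0.16904594; term = 0.16904594²·(1 − 0.23975753)·4941/1147 = 0.093586464.
Urban: Wₕ = 0.64752650; term = 0.64752650²·(1 − 0.12938608)·3532/2371 = 0.54378828.
Sum = 1.1347275.

1.1347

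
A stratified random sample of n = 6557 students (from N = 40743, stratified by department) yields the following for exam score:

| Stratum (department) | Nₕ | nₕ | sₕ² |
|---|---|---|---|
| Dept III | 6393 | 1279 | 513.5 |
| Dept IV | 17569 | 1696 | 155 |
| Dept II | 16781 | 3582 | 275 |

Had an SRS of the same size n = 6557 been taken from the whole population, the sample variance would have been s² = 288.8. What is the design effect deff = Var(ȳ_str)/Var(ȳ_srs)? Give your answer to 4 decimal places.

Var(ȳ_str) = Σ Wₕ²(1−fₕ)sₕ²/nₕ with Wₕ = Nₕ/40743:
  Dept III: (6393/40743)²·(1−1279/6393)·513.5/1279 = 0.0079073202
  Dept IV: (17569/40743)²·(1−1696/17569)·155/1696 = 0.015353447
  Dept II: (16781/40743)²·(1−3582/16781)·275/3582 = 0.010243774
  → Var(ȳ_str) = 0.033504541.
Var(ȳ_srs) = (1 − 6557/40743)·288.8/6557 = 0.036956198.
deff = 0.033504541 / 0.036956198 = 0.9066.

0.9066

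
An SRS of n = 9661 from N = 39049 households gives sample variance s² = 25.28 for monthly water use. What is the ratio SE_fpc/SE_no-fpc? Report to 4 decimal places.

f = n/N = 9661/39049 = 0.24740710.
SE_no-fpc = √(s²/n) = 0.051153752; SE_fpc = √((1−f)s²/n) = 0.04437696.
Ratio = √(1−f) = 0.86752112.

0.8675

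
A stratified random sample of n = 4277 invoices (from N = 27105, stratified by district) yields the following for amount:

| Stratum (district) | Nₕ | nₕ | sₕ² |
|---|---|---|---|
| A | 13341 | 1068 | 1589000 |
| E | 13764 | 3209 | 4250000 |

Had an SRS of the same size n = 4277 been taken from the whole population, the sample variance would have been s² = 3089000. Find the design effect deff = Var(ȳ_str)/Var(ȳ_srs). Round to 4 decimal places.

0.9757

Var(ȳ_str) = Σ Wₕ²(1−fₕ)sₕ²/nₕ with Wₕ = Nₕ/27105:
  A: (13341/27105)²·(1−1068/13341)·1589000/1068 = 331.58352
  E: (13764/27105)²·(1−3209/13764)·4250000/3209 = 261.89264
  → Var(ȳ_str) = 593.47616.
Var(ȳ_srs) = (1 − 4277/27105)·3089000/4277 = 608.271.
deff = 593.47616 / 608.271 = 0.9757.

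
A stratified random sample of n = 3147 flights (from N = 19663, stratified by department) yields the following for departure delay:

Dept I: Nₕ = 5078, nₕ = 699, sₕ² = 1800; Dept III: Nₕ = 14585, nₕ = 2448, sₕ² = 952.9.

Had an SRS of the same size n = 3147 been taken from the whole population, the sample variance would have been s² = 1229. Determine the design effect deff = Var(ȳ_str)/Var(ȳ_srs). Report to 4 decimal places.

Var(ȳ_str) = Σ Wₕ²(1−fₕ)sₕ²/nₕ with Wₕ = Nₕ/19663:
  Dept I: (5078/19663)²·(1−699/5078)·1800/699 = 0.14810285
  Dept III: (14585/19663)²·(1−2448/14585)·952.9/2448 = 0.17821906
  → Var(ȳ_str) = 0.32632191.
Var(ȳ_srs) = (1 − 3147/19663)·1229/3147 = 0.32802749.
deff = 0.32632191 / 0.32802749 = 0.9948.

0.9948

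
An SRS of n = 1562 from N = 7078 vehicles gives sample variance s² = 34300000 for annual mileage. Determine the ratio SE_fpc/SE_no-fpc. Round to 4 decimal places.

0.8828

f = n/N = 1562/7078 = 0.22068381.
SE_no-fpc = √(s²/n) = 148.18579; SE_fpc = √((1−f)s²/n) = 130.81676.
Ratio = √(1−f) = 0.88278887.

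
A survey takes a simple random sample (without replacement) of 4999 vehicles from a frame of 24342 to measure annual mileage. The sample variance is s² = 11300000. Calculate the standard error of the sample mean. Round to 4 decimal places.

Under SRS without replacement, Var(ȳ) = (1 − f)·s²/n with f = n/N = 4999/24342 = 0.20536521.
Var(ȳ) = (1 − 0.20536521)·11300000/4999 = 0.79463479·2260.4521 = 1796.2339.
SE(ȳ) = √(1796.2339) = 42.3820.

42.3820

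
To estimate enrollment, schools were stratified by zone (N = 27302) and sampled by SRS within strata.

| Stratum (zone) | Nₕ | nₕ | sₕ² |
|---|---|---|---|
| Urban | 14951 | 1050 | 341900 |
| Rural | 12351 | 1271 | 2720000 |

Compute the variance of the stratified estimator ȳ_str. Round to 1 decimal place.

483.7

Var(ȳ_str) = Σₕ Wₕ²(1 − fₕ)sₕ²/nₕ with Wₕ = Nₕ/N, N = 27302.
Urban: Wₕ = 0.54761556; term = 0.54761556²·(1 − 0.07022942)·341900/1050 = 90.789821.
Rural: Wₕ = 0.45238444; term = 0.45238444²·(1 − 0.10290665)·2720000/1271 = 392.89483.
Sum = 483.68465.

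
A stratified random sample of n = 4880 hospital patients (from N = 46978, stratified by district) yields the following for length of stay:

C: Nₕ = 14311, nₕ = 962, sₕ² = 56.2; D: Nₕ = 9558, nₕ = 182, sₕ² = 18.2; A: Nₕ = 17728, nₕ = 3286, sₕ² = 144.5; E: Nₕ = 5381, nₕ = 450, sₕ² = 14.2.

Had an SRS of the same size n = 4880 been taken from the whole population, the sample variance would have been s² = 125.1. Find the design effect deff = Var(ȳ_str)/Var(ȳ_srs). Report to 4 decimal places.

0.6355

Var(ȳ_str) = Σ Wₕ²(1−fₕ)sₕ²/nₕ with Wₕ = Nₕ/46978:
  C: (14311/46978)²·(1−962/14311)·56.2/962 = 0.0050569762
  D: (9558/46978)²·(1−182/9558)·18.2/182 = 0.0040606502
  A: (17728/46978)²·(1−3286/17728)·144.5/3286 = 0.0051015051
  E: (5381/46978)²·(1−450/5381)·14.2/450 = 3.7938904 × 10^-4
  → Var(ȳ_str) = 0.014598521.
Var(ȳ_srs) = (1 − 4880/46978)·125.1/4880 = 0.022972297.
deff = 0.014598521 / 0.022972297 = 0.6355.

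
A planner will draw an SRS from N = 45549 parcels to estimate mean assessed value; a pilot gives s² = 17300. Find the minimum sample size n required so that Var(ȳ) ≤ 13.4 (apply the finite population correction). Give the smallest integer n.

1256

Without fpc, n₀ = s²/D = 17300/13.4 = 1291.0448.
With fpc, (1 − n/N)·s²/n ≤ D requires n ≥ n₀/(1 + n₀/N) = 1291.0448/(1 + 1291.0448/45549) = 1255.4599.
Rounding up, n = 1256.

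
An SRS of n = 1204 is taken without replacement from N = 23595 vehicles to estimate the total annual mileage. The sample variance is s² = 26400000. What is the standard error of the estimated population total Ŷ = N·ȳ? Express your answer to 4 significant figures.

3.404 × 10^6

Var(Ŷ) = N²·Var(ȳ) = N²·(1 − n/N)·s²/n.
f = 1204/23595 = 0.05102776; Var(ȳ) = 0.94897224·26400000/1204 = 20808.029.
Var(Ŷ) = 23595² · 20808.029 = 1.158433 × 10^13.
SE(Ŷ) = √(1.158433 × 10^13) = 3.404 × 10^6.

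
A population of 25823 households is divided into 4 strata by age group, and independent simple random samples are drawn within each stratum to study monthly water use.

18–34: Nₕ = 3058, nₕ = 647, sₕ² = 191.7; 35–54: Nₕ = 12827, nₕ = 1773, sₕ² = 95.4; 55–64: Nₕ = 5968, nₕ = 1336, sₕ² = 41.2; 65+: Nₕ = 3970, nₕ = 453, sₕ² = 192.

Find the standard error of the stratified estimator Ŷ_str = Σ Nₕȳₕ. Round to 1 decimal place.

4072.4

Var(Ŷ_str) = Σₕ Nₕ²(1 − fₕ)sₕ²/nₕ.
18–34: 3058²·(1 − 647/3058)·191.7/647 = 2.1845024 × 10^6.
35–54: 12827²·(1 − 1773/12827)·95.4/1773 = 7.6292912 × 10^6.
55–64: 5968²·(1 − 1336/5968)·41.2/1336 = 852487.7.
65+: 3970²·(1 − 453/3970)·192/453 = 5.9178766 × 10^6.
Sum = 1.6584158 × 10^7.
SE = √(1.6584158 × 10^7) = 4072.4.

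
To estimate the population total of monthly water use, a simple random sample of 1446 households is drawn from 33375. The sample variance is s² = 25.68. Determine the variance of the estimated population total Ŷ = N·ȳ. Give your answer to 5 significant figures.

Var(Ŷ) = N²·Var(ȳ) = N²·(1 − n/N)·s²/n.
f = 1446/33375 = 0.04332584; Var(ȳ) = 0.95667416·25.68/1446 = 0.016989898.
Var(Ŷ) = 33375² · 0.016989898 = 1.8924888 × 10^7.

1.8925 × 10^7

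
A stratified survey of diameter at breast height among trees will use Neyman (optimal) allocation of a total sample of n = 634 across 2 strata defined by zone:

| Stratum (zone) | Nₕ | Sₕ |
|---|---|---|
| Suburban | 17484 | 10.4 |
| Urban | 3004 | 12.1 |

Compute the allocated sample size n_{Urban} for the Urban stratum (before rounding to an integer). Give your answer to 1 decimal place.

Neyman allocation: nₕ = n·NₕSₕ / Σⱼ NⱼSⱼ.
Σ NⱼSⱼ = 17484·10.4 + 3004·12.1 = 218182.
n_{Urban} = 634·3004·12.1 / 218182 = 105.6.

105.6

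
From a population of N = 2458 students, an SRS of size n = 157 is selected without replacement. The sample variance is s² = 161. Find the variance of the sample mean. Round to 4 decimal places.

Under SRS without replacement, Var(ȳ) = (1 − f)·s²/n with f = n/N = 157/2458 = 0.06387307.
Var(ȳ) = (1 − 0.06387307)·161/157 = 0.93612693·1.0254777 = 0.9599773.

0.9600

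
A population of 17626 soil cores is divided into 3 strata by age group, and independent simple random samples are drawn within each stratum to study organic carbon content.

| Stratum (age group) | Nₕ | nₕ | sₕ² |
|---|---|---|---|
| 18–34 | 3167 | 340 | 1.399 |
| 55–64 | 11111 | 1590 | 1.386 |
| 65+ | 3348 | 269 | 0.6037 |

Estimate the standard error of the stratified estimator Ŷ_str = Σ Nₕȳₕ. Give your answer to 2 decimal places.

Var(Ŷ_str) = Σₕ Nₕ²(1 − fₕ)sₕ²/nₕ.
18–34: 3167²·(1 − 340/3167)·1.399/340 = 36839.41.
55–64: 11111²·(1 − 1590/11111)·1.386/1590 = 92215.053.
65+: 3348²·(1 − 269/3348)·0.6037/269 = 23134.709.
Sum = 152189.17.
SE = √(152189.17) = 390.11.

390.11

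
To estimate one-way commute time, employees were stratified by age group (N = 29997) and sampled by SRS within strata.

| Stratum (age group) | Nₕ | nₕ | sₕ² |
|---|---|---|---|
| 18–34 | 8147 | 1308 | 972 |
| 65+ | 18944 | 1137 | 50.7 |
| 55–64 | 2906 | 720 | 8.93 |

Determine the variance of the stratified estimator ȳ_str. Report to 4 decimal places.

Var(ȳ_str) = Σₕ Wₕ²(1 − fₕ)sₕ²/nₕ with Wₕ = Nₕ/N, N = 29997.
18–34: Wₕ = 0.27159383; term = 0.27159383²·(1 − 0.16054990)·972/1308 = 0.04601434.
65+: Wₕ = 0.63152982; term = 0.63152982²·(1 − 0.06001900)·50.7/1137 = 0.016716844.
55–64: Wₕ = 0.09687635; term = 0.09687635²·(1 − 0.24776325)·8.93/720 = 8.7560672 × 10^-5.
Sum = 0.062818745.

0.0628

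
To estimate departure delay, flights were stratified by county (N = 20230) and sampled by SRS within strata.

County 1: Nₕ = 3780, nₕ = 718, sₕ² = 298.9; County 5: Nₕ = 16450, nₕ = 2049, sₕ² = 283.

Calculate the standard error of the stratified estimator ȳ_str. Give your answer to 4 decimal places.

Var(ȳ_str) = Σₕ Wₕ²(1 − fₕ)sₕ²/nₕ with Wₕ = Nₕ/N, N = 20230.
County 1: Wₕ = 0.18685121; term = 0.18685121²·(1 − 0.18994709)·298.9/718 = 0.01177353.
County 5: Wₕ = 0.81314879; term = 0.81314879²·(1 − 0.12455927)·283/2049 = 0.079948674.
Sum = 0.091722204.
SE = √(0.091722204) = 0.3029.

0.3029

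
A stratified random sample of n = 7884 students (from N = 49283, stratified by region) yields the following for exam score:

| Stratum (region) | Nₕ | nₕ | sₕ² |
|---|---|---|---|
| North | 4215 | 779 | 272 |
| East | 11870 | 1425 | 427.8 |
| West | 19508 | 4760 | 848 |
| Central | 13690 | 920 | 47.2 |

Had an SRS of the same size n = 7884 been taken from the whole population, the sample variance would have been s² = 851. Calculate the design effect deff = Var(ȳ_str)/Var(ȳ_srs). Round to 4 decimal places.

0.4654

Var(ȳ_str) = Σ Wₕ²(1−fₕ)sₕ²/nₕ with Wₕ = Nₕ/49283:
  North: (4215/49283)²·(1−779/4215)·272/779 = 0.0020820344
  East: (11870/49283)²·(1−1425/11870)·427.8/1425 = 0.015324659
  West: (19508/49283)²·(1−4760/19508)·848/4760 = 0.02110282
  Central: (13690/49283)²·(1−920/13690)·47.2/920 = 0.0036927869
  → Var(ȳ_str) = 0.0422023.
Var(ȳ_srs) = (1 − 7884/49283)·851/7884 = 0.090672514.
deff = 0.0422023 / 0.090672514 = 0.4654.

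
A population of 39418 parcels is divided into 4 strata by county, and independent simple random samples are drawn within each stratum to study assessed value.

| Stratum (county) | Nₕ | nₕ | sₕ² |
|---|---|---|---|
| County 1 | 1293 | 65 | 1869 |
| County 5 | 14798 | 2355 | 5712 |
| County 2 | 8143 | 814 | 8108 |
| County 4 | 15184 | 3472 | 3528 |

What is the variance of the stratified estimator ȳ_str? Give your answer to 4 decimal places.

Var(ȳ_str) = Σₕ Wₕ²(1 − fₕ)sₕ²/nₕ with Wₕ = Nₕ/N, N = 39418.
County 1: Wₕ = 0.03280227; term = 0.03280227²·(1 − 0.05027069)·1869/65 = 0.02938351.
County 5: Wₕ = 0.37541225; term = 0.37541225²·(1 − 0.15914313)·5712/2355 = 0.28743274.
County 2: Wₕ = 0.20658075; term = 0.20658075²·(1 − 0.09996316)·8108/814 = 0.38258622.
County 4: Wₕ = 0.38520473; term = 0.38520473²·(1 − 0.22866175)·3528/3472 = 0.11629926.
Sum = 0.81570173.

0.8157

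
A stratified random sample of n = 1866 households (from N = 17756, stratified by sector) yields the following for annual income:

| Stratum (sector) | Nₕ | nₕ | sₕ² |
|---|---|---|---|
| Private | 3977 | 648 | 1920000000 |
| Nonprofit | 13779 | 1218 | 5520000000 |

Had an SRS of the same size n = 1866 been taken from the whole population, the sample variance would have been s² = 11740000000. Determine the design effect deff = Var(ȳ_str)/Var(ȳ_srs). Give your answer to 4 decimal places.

0.4640

Var(ȳ_str) = Σ Wₕ²(1−fₕ)sₕ²/nₕ with Wₕ = Nₕ/17756:
  Private: (3977/17756)²·(1−648/3977)·1920000000/648 = 124424.34
  Nonprofit: (13779/17756)²·(1−1218/13779)·5520000000/1218 = 2.4879602 × 10^6
  → Var(ȳ_str) = 2.6123845 × 10^6.
Var(ȳ_srs) = (1 − 1866/17756)·11740000000/1866 = 5.6303477 × 10^6.
deff = (2.6123845 × 10^6) / (5.6303477 × 10^6) = 0.4640.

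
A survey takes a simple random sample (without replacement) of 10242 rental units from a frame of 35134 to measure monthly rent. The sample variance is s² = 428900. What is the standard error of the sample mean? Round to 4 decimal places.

Under SRS without replacement, Var(ȳ) = (1 − f)·s²/n with f = n/N = 10242/35134 = 0.29151250.
Var(ȳ) = (1 − 0.29151250)·428900/10242 = 0.70848750·41.876587 = 29.669038.
SE(ȳ) = √(29.669038) = 5.4469.

5.4469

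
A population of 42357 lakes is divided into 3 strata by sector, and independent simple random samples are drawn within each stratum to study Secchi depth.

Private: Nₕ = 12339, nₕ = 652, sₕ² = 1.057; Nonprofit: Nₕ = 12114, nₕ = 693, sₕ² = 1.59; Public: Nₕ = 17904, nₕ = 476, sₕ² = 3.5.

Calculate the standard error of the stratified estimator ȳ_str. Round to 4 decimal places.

Var(ȳ_str) = Σₕ Wₕ²(1 − fₕ)sₕ²/nₕ with Wₕ = Nₕ/N, N = 42357.
Private: Wₕ = 0.29130958; term = 0.29130958²·(1 − 0.05284059)·1.057/652 = 1.3030468 × 10^-4.
Nonprofit: Wₕ = 0.28599759; term = 0.28599759²·(1 − 0.05720654)·1.59/693 = 1.7693152 × 10^-4.
Public: Wₕ = 0.42269283; term = 0.42269283²·(1 − 0.02658624)·3.5/476 = 0.0012788168.
Sum = 0.001586053.
SE = √(0.001586053) = 0.0398.

0.0398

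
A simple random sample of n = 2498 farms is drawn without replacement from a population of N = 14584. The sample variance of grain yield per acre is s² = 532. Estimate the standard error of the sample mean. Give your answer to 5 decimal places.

0.42011

Under SRS without replacement, Var(ȳ) = (1 − f)·s²/n with f = n/N = 2498/14584 = 0.17128360.
Var(ȳ) = (1 − 0.17128360)·532/2498 = 0.82871640·0.21297038 = 0.17649204.
SE(ȳ) = √(0.17649204) = 0.42011.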